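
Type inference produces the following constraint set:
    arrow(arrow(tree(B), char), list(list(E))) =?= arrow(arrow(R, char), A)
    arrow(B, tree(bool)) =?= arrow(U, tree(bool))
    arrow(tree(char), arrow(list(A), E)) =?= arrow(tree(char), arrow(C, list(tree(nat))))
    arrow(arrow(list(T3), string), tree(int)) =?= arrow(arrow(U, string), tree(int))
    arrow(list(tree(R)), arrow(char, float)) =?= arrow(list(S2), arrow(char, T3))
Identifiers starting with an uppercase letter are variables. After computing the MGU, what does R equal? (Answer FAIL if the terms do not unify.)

tree(list(float))

Decompose arrow/2: arrow(tree(B), char) =?= arrow(R, char),  list(list(E)) =?= A.
Decompose arrow/2: tree(B) =?= R,  char =?= char.
Bind R := tree(B); substituting into the one remaining equation that mentions R gives: arrow(list(tree(tree(B))), arrow(char, float)) =?= arrow(list(S2), arrow(char, T3)).
Delete trivial equation char =?= char.
Bind A := list(list(E)); substituting into the one remaining equation that mentions A gives: arrow(tree(char), arrow(list(list(list(E))), E)) =?= arrow(tree(char), arrow(C, list(tree(nat)))).
Decompose arrow/2: B =?= U,  tree(bool) =?= tree(bool).
Bind B := U; substituting into the one remaining equation that mentions B gives: arrow(list(tree(tree(U))), arrow(char, float)) =?= arrow(list(S2), arrow(char, T3)). Substituting into the earlier binding gives R := tree(U).
Delete trivial equation tree(bool) =?= tree(bool).
Decompose arrow/2: tree(char) =?= tree(char),  arrow(list(list(list(E))), E) =?= arrow(C, list(tree(nat))).
Delete trivial equation tree(char) =?= tree(char).
Decompose arrow/2: list(list(list(E))) =?= C,  E =?= list(tree(nat)).
Bind C := list(list(list(E))); no other remaining equation mentions C.
Bind E := list(tree(nat)); no other remaining equation mentions E. Substituting into the earlier bindings gives A := list(list(list(tree(nat)))), C := list(list(list(list(tree(nat))))).
Decompose arrow/2: arrow(list(T3), string) =?= arrow(U, string),  tree(int) =?= tree(int).
Decompose arrow/2: list(T3) =?= U,  string =?= string.
Bind U := list(T3); substituting into the one remaining equation that mentions U gives: arrow(list(tree(tree(list(T3)))), arrow(char, float)) =?= arrow(list(S2), arrow(char, T3)). Substituting into the earlier bindings gives R := tree(list(T3)), B := list(T3).
Delete trivial equation string =?= string.
Delete trivial equation tree(int) =?= tree(int).
Decompose arrow/2: list(tree(tree(list(T3)))) =?= list(S2),  arrow(char, float) =?= arrow(char, T3).
Decompose list/1: tree(tree(list(T3))) =?= S2.
Bind S2 := tree(tree(list(T3))); no other remaining equation mentions S2.
Decompose arrow/2: char =?= char,  float =?= T3.
Delete trivial equation char =?= char.
Bind T3 := float. Substituting into the earlier bindings gives R := tree(list(float)), B := list(float), U := list(float), S2 := tree(tree(list(float))).
MGU = { R := tree(list(float)), A := list(list(list(tree(nat)))), B := list(float), C := list(list(list(list(tree(nat))))), E := list(tree(nat)), U := list(float), S2 := tree(tree(list(float))), T3 := float }, so R := tree(list(float)).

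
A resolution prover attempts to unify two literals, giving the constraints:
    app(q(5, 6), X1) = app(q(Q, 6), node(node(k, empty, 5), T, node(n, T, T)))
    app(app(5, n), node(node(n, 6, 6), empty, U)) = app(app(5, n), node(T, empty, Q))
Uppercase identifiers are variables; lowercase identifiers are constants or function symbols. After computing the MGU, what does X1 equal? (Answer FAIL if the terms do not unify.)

Decompose app/2: q(5, 6) = q(Q, 6),  X1 = node(node(k, empty, 5), T, node(n, T, T)).
Decompose q/2: 5 = Q,  6 = 6.
Bind Q := 5; substituting into the one remaining equation that mentions Q gives: app(app(5, n), node(node(n, 6, 6), empty, U)) = app(app(5, n), node(T, empty, 5)).
Delete trivial equation 6 = 6.
Bind X1 := node(node(k, empty, 5), T, node(n, T, T)); no other remaining equation mentions X1.
Decompose app/2: app(5, n) = app(5, n),  node(node(n, 6, 6), empty, U) = node(T, empty, 5).
Delete trivial equation app(5, n) = app(5, n).
Decompose node/3: node(n, 6, 6) = T,  empty = empty,  U = 5.
Bind T := node(n, 6, 6); no other remaining equation mentions T. Substituting into the earlier binding gives X1 := node(node(k, empty, 5), node(n, 6, 6), node(n, node(n, 6, 6), node(n, 6, 6))).
Delete trivial equation empty = empty.
Bind U := 5.
MGU = { Q := 5, X1 := node(node(k, empty, 5), node(n, 6, 6), node(n, node(n, 6, 6), node(n, 6, 6))), T := node(n, 6, 6), U := 5 }, so X1 := node(node(k, empty, 5), node(n, 6, 6), node(n, node(n, 6, 6), node(n, 6, 6))).

node(node(k, empty, 5), node(n, 6, 6), node(n, node(n, 6, 6), node(n, 6, 6)))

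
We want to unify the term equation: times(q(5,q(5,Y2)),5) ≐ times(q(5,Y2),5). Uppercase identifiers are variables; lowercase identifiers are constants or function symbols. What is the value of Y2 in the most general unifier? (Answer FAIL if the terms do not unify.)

FAIL

Decompose times/2: q(5,q(5,Y2)) ≐ q(5,Y2),  5 ≐ 5.
Decompose q/2: 5 ≐ 5,  q(5,Y2) ≐ Y2.
Delete trivial equation 5 ≐ 5.
Occurs check fails: Y2 occurs in q(5,Y2); the equation Y2 ≐ q(5,Y2) has no finite solution.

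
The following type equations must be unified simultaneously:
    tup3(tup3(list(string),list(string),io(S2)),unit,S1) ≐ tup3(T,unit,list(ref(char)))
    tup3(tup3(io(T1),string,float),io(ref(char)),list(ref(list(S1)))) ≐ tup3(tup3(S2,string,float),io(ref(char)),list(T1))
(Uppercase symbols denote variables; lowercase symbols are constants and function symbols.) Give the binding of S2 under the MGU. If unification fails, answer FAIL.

io(ref(list(list(ref(char)))))

Decompose tup3/3: tup3(list(string),list(string),io(S2)) ≐ T,  unit ≐ unit,  S1 ≐ list(ref(char)).
Bind T := tup3(list(string),list(string),io(S2)); no other remaining equation mentions T.
Delete trivial equation unit ≐ unit.
Bind S1 := list(ref(char)); substituting into the remaining equation gives: tup3(tup3(io(T1),string,float),io(ref(char)),list(ref(list(list(ref(char)))))) ≐ tup3(tup3(S2,string,float),io(ref(char)),list(T1)).
Decompose tup3/3: tup3(io(T1),string,float) ≐ tup3(S2,string,float),  io(ref(char)) ≐ io(ref(char)),  list(ref(list(list(ref(char))))) ≐ list(T1).
Decompose tup3/3: io(T1) ≐ S2,  string ≐ string,  float ≐ float.
Bind S2 := io(T1); no other remaining equation mentions S2. Substituting into the earlier binding gives T := tup3(list(string),list(string),io(io(T1))).
Delete trivial equation string ≐ string.
Delete trivial equation float ≐ float.
Delete trivial equation io(ref(char)) ≐ io(ref(char)).
Decompose list/1: ref(list(list(ref(char)))) ≐ T1.
Bind T1 := ref(list(list(ref(char)))). Substituting into the earlier bindings gives T := tup3(list(string),list(string),io(io(ref(list(list(ref(char))))))), S2 := io(ref(list(list(ref(char))))).
MGU = { T := tup3(list(string),list(string),io(io(ref(list(list(ref(char))))))), S1 := list(ref(char)), S2 := io(ref(list(list(ref(char))))), T1 := ref(list(list(ref(char)))) }, so S2 := io(ref(list(list(ref(char))))).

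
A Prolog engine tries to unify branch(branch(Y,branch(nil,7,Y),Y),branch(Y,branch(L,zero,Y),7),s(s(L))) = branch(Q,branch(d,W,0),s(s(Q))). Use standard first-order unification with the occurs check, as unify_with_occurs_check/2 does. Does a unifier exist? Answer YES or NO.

NO

Decompose branch/3: branch(Y,branch(nil,7,Y),Y) = Q,  branch(Y,branch(L,zero,Y),7) = branch(d,W,0),  s(s(L)) = s(s(Q)).
Bind Q := branch(Y,branch(nil,7,Y),Y); substituting into the one remaining equation that mentions Q gives: s(s(L)) = s(s(branch(Y,branch(nil,7,Y),Y))).
Decompose branch/3: Y = d,  branch(L,zero,Y) = W,  7 = 0.
Bind Y := d; substituting into the 2 remaining equations that mention Y gives: branch(L,zero,d) = W,  s(s(L)) = s(s(branch(d,branch(nil,7,d),d))). Substituting into the earlier binding gives Q := branch(d,branch(nil,7,d),d).
Bind W := branch(L,zero,d); no other remaining equation mentions W.
Clash: constants 7 and 0 differ; no unifier exists.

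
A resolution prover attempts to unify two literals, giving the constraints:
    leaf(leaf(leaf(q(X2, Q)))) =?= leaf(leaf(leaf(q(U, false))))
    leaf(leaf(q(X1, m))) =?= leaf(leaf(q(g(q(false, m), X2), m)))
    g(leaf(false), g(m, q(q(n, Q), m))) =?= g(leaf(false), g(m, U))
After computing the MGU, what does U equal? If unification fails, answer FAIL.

Decompose leaf/1: leaf(leaf(q(X2, Q))) =?= leaf(leaf(q(U, false))).
Decompose leaf/1: leaf(q(X2, Q)) =?= leaf(q(U, false)).
Decompose leaf/1: q(X2, Q) =?= q(U, false).
Decompose q/2: X2 =?= U,  Q =?= false.
Bind X2 := U; substituting into the one remaining equation that mentions X2 gives: leaf(leaf(q(X1, m))) =?= leaf(leaf(q(g(q(false, m), U), m))).
Bind Q := false; substituting into the one remaining equation that mentions Q gives: g(leaf(false), g(m, q(q(n, false), m))) =?= g(leaf(false), g(m, U)).
Decompose leaf/1: leaf(q(X1, m)) =?= leaf(q(g(q(false, m), U), m)).
Decompose leaf/1: q(X1, m) =?= q(g(q(false, m), U), m).
Decompose q/2: X1 =?= g(q(false, m), U),  m =?= m.
Bind X1 := g(q(false, m), U); no other remaining equation mentions X1.
Delete trivial equation m =?= m.
Decompose g/2: leaf(false) =?= leaf(false),  g(m, q(q(n, false), m)) =?= g(m, U).
Delete trivial equation leaf(false) =?= leaf(false).
Decompose g/2: m =?= m,  q(q(n, false), m) =?= U.
Delete trivial equation m =?= m.
Bind U := q(q(n, false), m). Substituting into the earlier bindings gives X2 := q(q(n, false), m), X1 := g(q(false, m), q(q(n, false), m)).
MGU = { X2 := q(q(n, false), m), Q := false, X1 := g(q(false, m), q(q(n, false), m)), U := q(q(n, false), m) }, so U := q(q(n, false), m).

q(q(n, false), m)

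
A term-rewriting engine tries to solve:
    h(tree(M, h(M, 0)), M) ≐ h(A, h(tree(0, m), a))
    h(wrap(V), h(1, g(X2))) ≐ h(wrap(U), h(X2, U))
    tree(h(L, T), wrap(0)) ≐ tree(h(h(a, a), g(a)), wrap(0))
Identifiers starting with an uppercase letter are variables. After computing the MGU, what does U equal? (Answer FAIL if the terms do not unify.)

Decompose h/2: tree(M, h(M, 0)) ≐ A,  M ≐ h(tree(0, m), a).
Bind A := tree(M, h(M, 0)); no other remaining equation mentions A.
Bind M := h(tree(0, m), a); no other remaining equation mentions M. Substituting into the earlier binding gives A := tree(h(tree(0, m), a), h(h(tree(0, m), a), 0)).
Decompose h/2: wrap(V) ≐ wrap(U),  h(1, g(X2)) ≐ h(X2, U).
Decompose wrap/1: V ≐ U.
Bind V := U; no other remaining equation mentions V.
Decompose h/2: 1 ≐ X2,  g(X2) ≐ U.
Bind X2 := 1; substituting into the one remaining equation that mentions X2 gives: g(1) ≐ U.
Bind U := g(1); no other remaining equation mentions U. Substituting into the earlier binding gives V := g(1).
Decompose tree/2: h(L, T) ≐ h(h(a, a), g(a)),  wrap(0) ≐ wrap(0).
Decompose h/2: L ≐ h(a, a),  T ≐ g(a).
Bind L := h(a, a); no other remaining equation mentions L.
Bind T := g(a); no other remaining equation mentions T.
Delete trivial equation wrap(0) ≐ wrap(0).
MGU = { A := tree(h(tree(0, m), a), h(h(tree(0, m), a), 0)), M := h(tree(0, m), a), V := g(1), X2 := 1, U := g(1), L := h(a, a), T := g(a) }, so U := g(1).

g(1)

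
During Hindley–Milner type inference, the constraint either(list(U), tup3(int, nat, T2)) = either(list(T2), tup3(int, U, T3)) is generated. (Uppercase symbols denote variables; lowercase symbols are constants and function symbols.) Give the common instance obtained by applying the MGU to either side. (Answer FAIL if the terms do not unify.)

Decompose either/2: list(U) = list(T2),  tup3(int, nat, T2) = tup3(int, U, T3).
Decompose list/1: U = T2.
Bind U := T2; substituting into the remaining equation gives: tup3(int, nat, T2) = tup3(int, T2, T3).
Decompose tup3/3: int = int,  nat = T2,  T2 = T3.
Delete trivial equation int = int.
Bind T2 := nat; substituting into the remaining equation gives: nat = T3. Substituting into the earlier binding gives U := nat.
Bind T3 := nat.
Applying the MGU to either side gives either(list(nat), tup3(int, nat, nat)).

either(list(nat), tup3(int, nat, nat))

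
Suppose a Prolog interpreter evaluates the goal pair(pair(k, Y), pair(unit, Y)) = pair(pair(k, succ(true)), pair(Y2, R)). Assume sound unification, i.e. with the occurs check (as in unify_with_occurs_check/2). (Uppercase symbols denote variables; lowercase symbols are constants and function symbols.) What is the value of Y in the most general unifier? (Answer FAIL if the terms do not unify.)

succ(true)

Decompose pair/2: pair(k, Y) = pair(k, succ(true)),  pair(unit, Y) = pair(Y2, R).
Decompose pair/2: k = k,  Y = succ(true).
Delete trivial equation k = k.
Bind Y := succ(true); substituting into the remaining equation gives: pair(unit, succ(true)) = pair(Y2, R).
Decompose pair/2: unit = Y2,  succ(true) = R.
Bind Y2 := unit; no other remaining equation mentions Y2.
Bind R := succ(true).
MGU = { Y ↦ succ(true), Y2 ↦ unit, R ↦ succ(true) }, so Y ↦ succ(true).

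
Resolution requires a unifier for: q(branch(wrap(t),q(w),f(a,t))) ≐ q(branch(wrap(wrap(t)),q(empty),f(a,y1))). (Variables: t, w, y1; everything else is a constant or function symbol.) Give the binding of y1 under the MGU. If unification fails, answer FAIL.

Decompose q/1: branch(wrap(t),q(w),f(a,t)) ≐ branch(wrap(wrap(t)),q(empty),f(a,y1)).
Decompose branch/3: wrap(t) ≐ wrap(wrap(t)),  q(w) ≐ q(empty),  f(a,t) ≐ f(a,y1).
Decompose wrap/1: t ≐ wrap(t).
Occurs check fails: t occurs in wrap(t); the equation t ≐ wrap(t) has no finite solution.

FAIL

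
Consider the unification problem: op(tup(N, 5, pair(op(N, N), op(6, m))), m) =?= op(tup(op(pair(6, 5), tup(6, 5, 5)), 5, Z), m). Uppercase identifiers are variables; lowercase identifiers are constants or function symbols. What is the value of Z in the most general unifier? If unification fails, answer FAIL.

Decompose op/2: tup(N, 5, pair(op(N, N), op(6, m))) =?= tup(op(pair(6, 5), tup(6, 5, 5)), 5, Z),  m =?= m.
Decompose tup/3: N =?= op(pair(6, 5), tup(6, 5, 5)),  5 =?= 5,  pair(op(N, N), op(6, m)) =?= Z.
Bind N := op(pair(6, 5), tup(6, 5, 5)); substituting into the one remaining equation that mentions N gives: pair(op(op(pair(6, 5), tup(6, 5, 5)), op(pair(6, 5), tup(6, 5, 5))), op(6, m)) =?= Z.
Delete trivial equation 5 =?= 5.
Bind Z := pair(op(op(pair(6, 5), tup(6, 5, 5)), op(pair(6, 5), tup(6, 5, 5))), op(6, m)); no other remaining equation mentions Z.
Delete trivial equation m =?= m.
MGU = { N ↦ op(pair(6, 5), tup(6, 5, 5)), Z ↦ pair(op(op(pair(6, 5), tup(6, 5, 5)), op(pair(6, 5), tup(6, 5, 5))), op(6, m)) }, so Z ↦ pair(op(op(pair(6, 5), tup(6, 5, 5)), op(pair(6, 5), tup(6, 5, 5))), op(6, m)).

pair(op(op(pair(6, 5), tup(6, 5, 5)), op(pair(6, 5), tup(6, 5, 5))), op(6, m))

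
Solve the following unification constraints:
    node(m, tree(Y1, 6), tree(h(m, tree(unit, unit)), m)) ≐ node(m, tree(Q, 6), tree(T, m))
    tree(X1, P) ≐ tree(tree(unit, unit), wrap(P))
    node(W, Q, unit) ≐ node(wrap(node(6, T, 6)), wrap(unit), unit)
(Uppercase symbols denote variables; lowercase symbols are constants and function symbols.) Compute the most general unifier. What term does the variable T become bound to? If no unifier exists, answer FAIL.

FAIL

Decompose node/3: m ≐ m,  tree(Y1, 6) ≐ tree(Q, 6),  tree(h(m, tree(unit, unit)), m) ≐ tree(T, m).
Delete trivial equation m ≐ m.
Decompose tree/2: Y1 ≐ Q,  6 ≐ 6.
Bind Y1 := Q; no other remaining equation mentions Y1.
Delete trivial equation 6 ≐ 6.
Decompose tree/2: h(m, tree(unit, unit)) ≐ T,  m ≐ m.
Bind T := h(m, tree(unit, unit)); substituting into the one remaining equation that mentions T gives: node(W, Q, unit) ≐ node(wrap(node(6, h(m, tree(unit, unit)), 6)), wrap(unit), unit).
Delete trivial equation m ≐ m.
Decompose tree/2: X1 ≐ tree(unit, unit),  P ≐ wrap(P).
Bind X1 := tree(unit, unit); no other remaining equation mentions X1.
Occurs check fails: P occurs in wrap(P); the equation P ≐ wrap(P) has no finite solution.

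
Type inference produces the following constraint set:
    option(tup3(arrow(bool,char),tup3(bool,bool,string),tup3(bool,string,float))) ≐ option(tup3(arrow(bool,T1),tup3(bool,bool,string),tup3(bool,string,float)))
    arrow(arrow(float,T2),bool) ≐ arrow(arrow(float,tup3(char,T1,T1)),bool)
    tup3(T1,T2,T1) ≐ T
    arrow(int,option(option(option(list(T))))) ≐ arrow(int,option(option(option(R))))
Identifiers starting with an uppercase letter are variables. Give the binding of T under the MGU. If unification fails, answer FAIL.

Decompose option/1: tup3(arrow(bool,char),tup3(bool,bool,string),tup3(bool,string,float)) ≐ tup3(arrow(bool,T1),tup3(bool,bool,string),tup3(bool,string,float)).
Decompose tup3/3: arrow(bool,char) ≐ arrow(bool,T1),  tup3(bool,bool,string) ≐ tup3(bool,bool,string),  tup3(bool,string,float) ≐ tup3(bool,string,float).
Decompose arrow/2: bool ≐ bool,  char ≐ T1.
Delete trivial equation bool ≐ bool.
Bind T1 := char; substituting into the 2 remaining equations that mention T1 gives: arrow(arrow(float,T2),bool) ≐ arrow(arrow(float,tup3(char,char,char)),bool),  tup3(char,T2,char) ≐ T.
Delete trivial equation tup3(bool,bool,string) ≐ tup3(bool,bool,string).
Delete trivial equation tup3(bool,string,float) ≐ tup3(bool,string,float).
Decompose arrow/2: arrow(float,T2) ≐ arrow(float,tup3(char,char,char)),  bool ≐ bool.
Decompose arrow/2: float ≐ float,  T2 ≐ tup3(char,char,char).
Delete trivial equation float ≐ float.
Bind T2 := tup3(char,char,char); substituting into the one remaining equation that mentions T2 gives: tup3(char,tup3(char,char,char),char) ≐ T.
Delete trivial equation bool ≐ bool.
Bind T := tup3(char,tup3(char,char,char),char); substituting into the remaining equation gives: arrow(int,option(option(option(list(tup3(char,tup3(char,char,char),char)))))) ≐ arrow(int,option(option(option(R)))).
Decompose arrow/2: int ≐ int,  option(option(option(list(tup3(char,tup3(char,char,char),char))))) ≐ option(option(option(R))).
Delete trivial equation int ≐ int.
Decompose option/1: option(option(list(tup3(char,tup3(char,char,char),char)))) ≐ option(option(R)).
Decompose option/1: option(list(tup3(char,tup3(char,char,char),char))) ≐ option(R).
Decompose option/1: list(tup3(char,tup3(char,char,char),char)) ≐ R.
Bind R := list(tup3(char,tup3(char,char,char),char)).
MGU = { T1 -> char, T2 -> tup3(char,char,char), T -> tup3(char,tup3(char,char,char),char), R -> list(tup3(char,tup3(char,char,char),char)) }, so T -> tup3(char,tup3(char,char,char),char).

tup3(char,tup3(char,char,char),char)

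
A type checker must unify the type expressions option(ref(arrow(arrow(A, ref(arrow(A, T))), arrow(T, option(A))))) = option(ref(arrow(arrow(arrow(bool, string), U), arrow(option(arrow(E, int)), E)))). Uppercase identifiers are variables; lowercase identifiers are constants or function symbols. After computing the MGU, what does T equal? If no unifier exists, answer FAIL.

option(arrow(option(arrow(bool, string)), int))

Decompose option/1: ref(arrow(arrow(A, ref(arrow(A, T))), arrow(T, option(A)))) = ref(arrow(arrow(arrow(bool, string), U), arrow(option(arrow(E, int)), E))).
Decompose ref/1: arrow(arrow(A, ref(arrow(A, T))), arrow(T, option(A))) = arrow(arrow(arrow(bool, string), U), arrow(option(arrow(E, int)), E)).
Decompose arrow/2: arrow(A, ref(arrow(A, T))) = arrow(arrow(bool, string), U),  arrow(T, option(A)) = arrow(option(arrow(E, int)), E).
Decompose arrow/2: A = arrow(bool, string),  ref(arrow(A, T)) = U.
Bind A := arrow(bool, string); substituting into the remaining equations gives: ref(arrow(arrow(bool, string), T)) = U,  arrow(T, option(arrow(bool, string))) = arrow(option(arrow(E, int)), E).
Bind U := ref(arrow(arrow(bool, string), T)); no other remaining equation mentions U.
Decompose arrow/2: T = option(arrow(E, int)),  option(arrow(bool, string)) = E.
Bind T := option(arrow(E, int)); no other remaining equation mentions T. Substituting into the earlier binding gives U := ref(arrow(arrow(bool, string), option(arrow(E, int)))).
Bind E := option(arrow(bool, string)). Substituting into the earlier bindings gives U := ref(arrow(arrow(bool, string), option(arrow(option(arrow(bool, string)), int)))), T := option(arrow(option(arrow(bool, string)), int)).
MGU = { A -> arrow(bool, string), U -> ref(arrow(arrow(bool, string), option(arrow(option(arrow(bool, string)), int)))), T -> option(arrow(option(arrow(bool, string)), int)), E -> option(arrow(bool, string)) }, so T -> option(arrow(option(arrow(bool, string)), int)).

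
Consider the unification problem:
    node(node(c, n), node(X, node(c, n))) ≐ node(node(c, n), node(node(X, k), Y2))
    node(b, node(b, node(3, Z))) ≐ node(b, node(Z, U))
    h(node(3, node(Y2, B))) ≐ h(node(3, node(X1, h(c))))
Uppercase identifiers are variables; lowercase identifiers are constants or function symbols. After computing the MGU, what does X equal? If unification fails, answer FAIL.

FAIL

Decompose node/2: node(c, n) ≐ node(c, n),  node(X, node(c, n)) ≐ node(node(X, k), Y2).
Delete trivial equation node(c, n) ≐ node(c, n).
Decompose node/2: X ≐ node(X, k),  node(c, n) ≐ Y2.
Occurs check fails: X occurs in node(X, k); the equation X ≐ node(X, k) has no finite solution.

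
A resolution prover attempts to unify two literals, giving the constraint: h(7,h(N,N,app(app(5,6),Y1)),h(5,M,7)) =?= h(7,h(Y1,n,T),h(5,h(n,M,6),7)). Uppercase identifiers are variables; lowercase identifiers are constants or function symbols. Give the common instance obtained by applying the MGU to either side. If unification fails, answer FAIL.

Decompose h/3: 7 =?= 7,  h(N,N,app(app(5,6),Y1)) =?= h(Y1,n,T),  h(5,M,7) =?= h(5,h(n,M,6),7).
Delete trivial equation 7 =?= 7.
Decompose h/3: N =?= Y1,  N =?= n,  app(app(5,6),Y1) =?= T.
Bind N := Y1; substituting into the one remaining equation that mentions N gives: Y1 =?= n.
Bind Y1 := n; substituting into the one remaining equation that mentions Y1 gives: app(app(5,6),n) =?= T. Substituting into the earlier binding gives N := n.
Bind T := app(app(5,6),n); no other remaining equation mentions T.
Decompose h/3: 5 =?= 5,  M =?= h(n,M,6),  7 =?= 7.
Delete trivial equation 5 =?= 5.
Occurs check fails: M occurs in h(n,M,6); the equation M =?= h(n,M,6) has no finite solution.

FAIL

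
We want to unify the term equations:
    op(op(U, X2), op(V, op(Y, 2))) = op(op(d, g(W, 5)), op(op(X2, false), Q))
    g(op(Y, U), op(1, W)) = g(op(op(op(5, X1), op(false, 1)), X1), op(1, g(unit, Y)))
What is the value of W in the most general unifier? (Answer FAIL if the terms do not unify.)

Decompose op/2: op(U, X2) = op(d, g(W, 5)),  op(V, op(Y, 2)) = op(op(X2, false), Q).
Decompose op/2: U = d,  X2 = g(W, 5).
Bind U := d; substituting into the one remaining equation that mentions U gives: g(op(Y, d), op(1, W)) = g(op(op(op(5, X1), op(false, 1)), X1), op(1, g(unit, Y))).
Bind X2 := g(W, 5); substituting into the one remaining equation that mentions X2 gives: op(V, op(Y, 2)) = op(op(g(W, 5), false), Q).
Decompose op/2: V = op(g(W, 5), false),  op(Y, 2) = Q.
Bind V := op(g(W, 5), false); no other remaining equation mentions V.
Bind Q := op(Y, 2); no other remaining equation mentions Q.
Decompose g/2: op(Y, d) = op(op(op(5, X1), op(false, 1)), X1),  op(1, W) = op(1, g(unit, Y)).
Decompose op/2: Y = op(op(5, X1), op(false, 1)),  d = X1.
Bind Y := op(op(5, X1), op(false, 1)); substituting into the one remaining equation that mentions Y gives: op(1, W) = op(1, g(unit, op(op(5, X1), op(false, 1)))). Substituting into the earlier binding gives Q := op(op(op(5, X1), op(false, 1)), 2).
Bind X1 := d; substituting into the remaining equation gives: op(1, W) = op(1, g(unit, op(op(5, d), op(false, 1)))). Substituting into the earlier bindings gives Q := op(op(op(5, d), op(false, 1)), 2), Y := op(op(5, d), op(false, 1)).
Decompose op/2: 1 = 1,  W = g(unit, op(op(5, d), op(false, 1))).
Delete trivial equation 1 = 1.
Bind W := g(unit, op(op(5, d), op(false, 1))). Substituting into the earlier bindings gives X2 := g(g(unit, op(op(5, d), op(false, 1))), 5), V := op(g(g(unit, op(op(5, d), op(false, 1))), 5), false).
MGU = { U -> d, X2 -> g(g(unit, op(op(5, d), op(false, 1))), 5), V -> op(g(g(unit, op(op(5, d), op(false, 1))), 5), false), Q -> op(op(op(5, d), op(false, 1)), 2), Y -> op(op(5, d), op(false, 1)), X1 -> d, W -> g(unit, op(op(5, d), op(false, 1))) }, so W -> g(unit, op(op(5, d), op(false, 1))).

g(unit, op(op(5, d), op(false, 1)))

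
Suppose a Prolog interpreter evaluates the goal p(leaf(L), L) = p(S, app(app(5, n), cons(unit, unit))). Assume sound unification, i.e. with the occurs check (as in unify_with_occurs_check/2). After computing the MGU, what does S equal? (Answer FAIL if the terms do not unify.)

Decompose p/2: leaf(L) = S,  L = app(app(5, n), cons(unit, unit)).
Bind S := leaf(L); no other remaining equation mentions S.
Bind L := app(app(5, n), cons(unit, unit)). Substituting into the earlier binding gives S := leaf(app(app(5, n), cons(unit, unit))).
MGU = { S = leaf(app(app(5, n), cons(unit, unit))), L = app(app(5, n), cons(unit, unit)) }, so S = leaf(app(app(5, n), cons(unit, unit))).

leaf(app(app(5, n), cons(unit, unit)))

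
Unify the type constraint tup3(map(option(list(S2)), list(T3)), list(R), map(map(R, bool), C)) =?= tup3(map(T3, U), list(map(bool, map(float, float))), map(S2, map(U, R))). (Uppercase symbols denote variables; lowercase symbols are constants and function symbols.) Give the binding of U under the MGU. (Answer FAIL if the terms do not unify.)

list(option(list(map(map(bool, map(float, float)), bool))))

Decompose tup3/3: map(option(list(S2)), list(T3)) =?= map(T3, U),  list(R) =?= list(map(bool, map(float, float))),  map(map(R, bool), C) =?= map(S2, map(U, R)).
Decompose map/2: option(list(S2)) =?= T3,  list(T3) =?= U.
Bind T3 := option(list(S2)); substituting into the one remaining equation that mentions T3 gives: list(option(list(S2))) =?= U.
Bind U := list(option(list(S2))); substituting into the one remaining equation that mentions U gives: map(map(R, bool), C) =?= map(S2, map(list(option(list(S2))), R)).
Decompose list/1: R =?= map(bool, map(float, float)).
Bind R := map(bool, map(float, float)); substituting into the remaining equation gives: map(map(map(bool, map(float, float)), bool), C) =?= map(S2, map(list(option(list(S2))), map(bool, map(float, float)))).
Decompose map/2: map(map(bool, map(float, float)), bool) =?= S2,  C =?= map(list(option(list(S2))), map(bool, map(float, float))).
Bind S2 := map(map(bool, map(float, float)), bool); substituting into the remaining equation gives: C =?= map(list(option(list(map(map(bool, map(float, float)), bool)))), map(bool, map(float, float))). Substituting into the earlier bindings gives T3 := option(list(map(map(bool, map(float, float)), bool))), U := list(option(list(map(map(bool, map(float, float)), bool)))).
Bind C := map(list(option(list(map(map(bool, map(float, float)), bool)))), map(bool, map(float, float))).
MGU = { T3 -> option(list(map(map(bool, map(float, float)), bool))), U -> list(option(list(map(map(bool, map(float, float)), bool)))), R -> map(bool, map(float, float)), S2 -> map(map(bool, map(float, float)), bool), C -> map(list(option(list(map(map(bool, map(float, float)), bool)))), map(bool, map(float, float))) }, so U -> list(option(list(map(map(bool, map(float, float)), bool)))).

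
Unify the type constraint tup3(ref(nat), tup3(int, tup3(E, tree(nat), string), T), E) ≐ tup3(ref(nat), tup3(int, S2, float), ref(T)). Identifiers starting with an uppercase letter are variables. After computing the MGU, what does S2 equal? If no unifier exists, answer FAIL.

Decompose tup3/3: ref(nat) ≐ ref(nat),  tup3(int, tup3(E, tree(nat), string), T) ≐ tup3(int, S2, float),  E ≐ ref(T).
Delete trivial equation ref(nat) ≐ ref(nat).
Decompose tup3/3: int ≐ int,  tup3(E, tree(nat), string) ≐ S2,  T ≐ float.
Delete trivial equation int ≐ int.
Bind S2 := tup3(E, tree(nat), string); no other remaining equation mentions S2.
Bind T := float; substituting into the remaining equation gives: E ≐ ref(float).
Bind E := ref(float). Substituting into the earlier binding gives S2 := tup3(ref(float), tree(nat), string).
MGU = { S2 := tup3(ref(float), tree(nat), string), T := float, E := ref(float) }, so S2 := tup3(ref(float), tree(nat), string).

tup3(ref(float), tree(nat), string)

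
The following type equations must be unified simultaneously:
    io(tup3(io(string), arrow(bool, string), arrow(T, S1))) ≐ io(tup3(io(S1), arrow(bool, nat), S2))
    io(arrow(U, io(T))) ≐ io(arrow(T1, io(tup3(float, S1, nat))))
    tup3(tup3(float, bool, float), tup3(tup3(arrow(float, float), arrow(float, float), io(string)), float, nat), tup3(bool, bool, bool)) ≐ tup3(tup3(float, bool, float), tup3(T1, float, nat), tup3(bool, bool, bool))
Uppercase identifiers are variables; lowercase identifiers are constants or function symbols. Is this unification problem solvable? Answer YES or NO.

NO

Decompose io/1: tup3(io(string), arrow(bool, string), arrow(T, S1)) ≐ tup3(io(S1), arrow(bool, nat), S2).
Decompose tup3/3: io(string) ≐ io(S1),  arrow(bool, string) ≐ arrow(bool, nat),  arrow(T, S1) ≐ S2.
Decompose io/1: string ≐ S1.
Bind S1 := string; substituting into the 2 remaining equations that mention S1 gives: arrow(T, string) ≐ S2,  io(arrow(U, io(T))) ≐ io(arrow(T1, io(tup3(float, string, nat)))).
Decompose arrow/2: bool ≐ bool,  string ≐ nat.
Delete trivial equation bool ≐ bool.
Clash: constants string and nat differ; no unifier exists.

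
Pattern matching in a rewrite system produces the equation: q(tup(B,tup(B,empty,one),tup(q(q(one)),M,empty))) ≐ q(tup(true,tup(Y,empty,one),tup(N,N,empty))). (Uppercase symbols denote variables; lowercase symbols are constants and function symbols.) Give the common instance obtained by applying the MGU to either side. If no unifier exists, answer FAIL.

Decompose q/1: tup(B,tup(B,empty,one),tup(q(q(one)),M,empty)) ≐ tup(true,tup(Y,empty,one),tup(N,N,empty)).
Decompose tup/3: B ≐ true,  tup(B,empty,one) ≐ tup(Y,empty,one),  tup(q(q(one)),M,empty) ≐ tup(N,N,empty).
Bind B := true; substituting into the one remaining equation that mentions B gives: tup(true,empty,one) ≐ tup(Y,empty,one).
Decompose tup/3: true ≐ Y,  empty ≐ empty,  one ≐ one.
Bind Y := true; no other remaining equation mentions Y.
Delete trivial equation empty ≐ empty.
Delete trivial equation one ≐ one.
Decompose tup/3: q(q(one)) ≐ N,  M ≐ N,  empty ≐ empty.
Bind N := q(q(one)); substituting into the one remaining equation that mentions N gives: M ≐ q(q(one)).
Bind M := q(q(one)); no other remaining equation mentions M.
Delete trivial equation empty ≐ empty.
Applying the MGU to either side gives q(tup(true,tup(true,empty,one),tup(q(q(one)),q(q(one)),empty))).

q(tup(true,tup(true,empty,one),tup(q(q(one)),q(q(one)),empty)))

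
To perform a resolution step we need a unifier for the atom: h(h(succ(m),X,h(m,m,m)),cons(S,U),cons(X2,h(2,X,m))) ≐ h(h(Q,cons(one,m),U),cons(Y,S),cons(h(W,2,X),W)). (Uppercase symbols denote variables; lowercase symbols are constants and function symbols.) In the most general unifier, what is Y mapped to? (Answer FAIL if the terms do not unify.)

h(m,m,m)

Decompose h/3: h(succ(m),X,h(m,m,m)) ≐ h(Q,cons(one,m),U),  cons(S,U) ≐ cons(Y,S),  cons(X2,h(2,X,m)) ≐ cons(h(W,2,X),W).
Decompose h/3: succ(m) ≐ Q,  X ≐ cons(one,m),  h(m,m,m) ≐ U.
Bind Q := succ(m); no other remaining equation mentions Q.
Bind X := cons(one,m); substituting into the one remaining equation that mentions X gives: cons(X2,h(2,cons(one,m),m)) ≐ cons(h(W,2,cons(one,m)),W).
Bind U := h(m,m,m); substituting into the one remaining equation that mentions U gives: cons(S,h(m,m,m)) ≐ cons(Y,S).
Decompose cons/2: S ≐ Y,  h(m,m,m) ≐ S.
Bind S := Y; substituting into the one remaining equation that mentions S gives: h(m,m,m) ≐ Y.
Bind Y := h(m,m,m); no other remaining equation mentions Y. Substituting into the earlier binding gives S := h(m,m,m).
Decompose cons/2: X2 ≐ h(W,2,cons(one,m)),  h(2,cons(one,m),m) ≐ W.
Bind X2 := h(W,2,cons(one,m)); no other remaining equation mentions X2.
Bind W := h(2,cons(one,m),m). Substituting into the earlier binding gives X2 := h(h(2,cons(one,m),m),2,cons(one,m)).
MGU = { Q := succ(m), X := cons(one,m), U := h(m,m,m), S := h(m,m,m), Y := h(m,m,m), X2 := h(h(2,cons(one,m),m),2,cons(one,m)), W := h(2,cons(one,m),m) }, so Y := h(m,m,m).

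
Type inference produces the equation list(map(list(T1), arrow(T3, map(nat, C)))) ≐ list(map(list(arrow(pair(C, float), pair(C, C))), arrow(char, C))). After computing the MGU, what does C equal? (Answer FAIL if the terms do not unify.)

FAIL

Decompose list/1: map(list(T1), arrow(T3, map(nat, C))) ≐ map(list(arrow(pair(C, float), pair(C, C))), arrow(char, C)).
Decompose map/2: list(T1) ≐ list(arrow(pair(C, float), pair(C, C))),  arrow(T3, map(nat, C)) ≐ arrow(char, C).
Decompose list/1: T1 ≐ arrow(pair(C, float), pair(C, C)).
Bind T1 := arrow(pair(C, float), pair(C, C)); no other remaining equation mentions T1.
Decompose arrow/2: T3 ≐ char,  map(nat, C) ≐ C.
Bind T3 := char; no other remaining equation mentions T3.
Occurs check fails: C occurs in map(nat, C); the equation C ≐ map(nat, C) has no finite solution.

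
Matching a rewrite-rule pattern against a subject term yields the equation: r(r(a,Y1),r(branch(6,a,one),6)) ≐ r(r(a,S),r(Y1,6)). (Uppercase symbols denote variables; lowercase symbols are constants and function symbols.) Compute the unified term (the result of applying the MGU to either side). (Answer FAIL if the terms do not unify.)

Decompose r/2: r(a,Y1) ≐ r(a,S),  r(branch(6,a,one),6) ≐ r(Y1,6).
Decompose r/2: a ≐ a,  Y1 ≐ S.
Delete trivial equation a ≐ a.
Bind Y1 := S; substituting into the remaining equation gives: r(branch(6,a,one),6) ≐ r(S,6).
Decompose r/2: branch(6,a,one) ≐ S,  6 ≐ 6.
Bind S := branch(6,a,one); no other remaining equation mentions S. Substituting into the earlier binding gives Y1 := branch(6,a,one).
Delete trivial equation 6 ≐ 6.
Applying the MGU to either side gives r(r(a,branch(6,a,one)),r(branch(6,a,one),6)).

r(r(a,branch(6,a,one)),r(branch(6,a,one),6))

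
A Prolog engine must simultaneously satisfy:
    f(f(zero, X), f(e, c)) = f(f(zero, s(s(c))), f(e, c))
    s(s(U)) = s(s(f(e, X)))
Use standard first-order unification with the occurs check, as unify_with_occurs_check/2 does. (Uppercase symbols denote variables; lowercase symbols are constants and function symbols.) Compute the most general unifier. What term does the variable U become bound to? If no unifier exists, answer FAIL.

f(e, s(s(c)))

Decompose f/2: f(zero, X) = f(zero, s(s(c))),  f(e, c) = f(e, c).
Decompose f/2: zero = zero,  X = s(s(c)).
Delete trivial equation zero = zero.
Bind X := s(s(c)); substituting into the one remaining equation that mentions X gives: s(s(U)) = s(s(f(e, s(s(c))))).
Delete trivial equation f(e, c) = f(e, c).
Decompose s/1: s(U) = s(f(e, s(s(c)))).
Decompose s/1: U = f(e, s(s(c))).
Bind U := f(e, s(s(c))).
MGU = { X -> s(s(c)), U -> f(e, s(s(c))) }, so U -> f(e, s(s(c))).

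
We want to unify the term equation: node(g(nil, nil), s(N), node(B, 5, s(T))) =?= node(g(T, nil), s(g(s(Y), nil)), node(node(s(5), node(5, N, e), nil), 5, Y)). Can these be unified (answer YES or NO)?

Decompose node/3: g(nil, nil) =?= g(T, nil),  s(N) =?= s(g(s(Y), nil)),  node(B, 5, s(T)) =?= node(node(s(5), node(5, N, e), nil), 5, Y).
Decompose g/2: nil =?= T,  nil =?= nil.
Bind T := nil; substituting into the one remaining equation that mentions T gives: node(B, 5, s(nil)) =?= node(node(s(5), node(5, N, e), nil), 5, Y).
Delete trivial equation nil =?= nil.
Decompose s/1: N =?= g(s(Y), nil).
Bind N := g(s(Y), nil); substituting into the remaining equation gives: node(B, 5, s(nil)) =?= node(node(s(5), node(5, g(s(Y), nil), e), nil), 5, Y).
Decompose node/3: B =?= node(s(5), node(5, g(s(Y), nil), e), nil),  5 =?= 5,  s(nil) =?= Y.
Bind B := node(s(5), node(5, g(s(Y), nil), e), nil); no other remaining equation mentions B.
Delete trivial equation 5 =?= 5.
Bind Y := s(nil). Substituting into the earlier bindings gives N := g(s(s(nil)), nil), B := node(s(5), node(5, g(s(s(nil)), nil), e), nil).
No equations remain and no clash or occurs-check failure arose, so a unifier exists.

YES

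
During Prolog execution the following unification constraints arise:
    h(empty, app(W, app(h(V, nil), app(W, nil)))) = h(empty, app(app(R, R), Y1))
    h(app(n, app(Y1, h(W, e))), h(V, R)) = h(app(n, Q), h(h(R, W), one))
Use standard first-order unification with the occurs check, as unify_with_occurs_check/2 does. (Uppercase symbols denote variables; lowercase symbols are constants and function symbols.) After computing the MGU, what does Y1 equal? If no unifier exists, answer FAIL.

Decompose h/2: empty = empty,  app(W, app(h(V, nil), app(W, nil))) = app(app(R, R), Y1).
Delete trivial equation empty = empty.
Decompose app/2: W = app(R, R),  app(h(V, nil), app(W, nil)) = Y1.
Bind W := app(R, R); substituting into the remaining equations gives: app(h(V, nil), app(app(R, R), nil)) = Y1,  h(app(n, app(Y1, h(app(R, R), e))), h(V, R)) = h(app(n, Q), h(h(R, app(R, R)), one)).
Bind Y1 := app(h(V, nil), app(app(R, R), nil)); substituting into the remaining equation gives: h(app(n, app(app(h(V, nil), app(app(R, R), nil)), h(app(R, R), e))), h(V, R)) = h(app(n, Q), h(h(R, app(R, R)), one)).
Decompose h/2: app(n, app(app(h(V, nil), app(app(R, R), nil)), h(app(R, R), e))) = app(n, Q),  h(V, R) = h(h(R, app(R, R)), one).
Decompose app/2: n = n,  app(app(h(V, nil), app(app(R, R), nil)), h(app(R, R), e)) = Q.
Delete trivial equation n = n.
Bind Q := app(app(h(V, nil), app(app(R, R), nil)), h(app(R, R), e)); no other remaining equation mentions Q.
Decompose h/2: V = h(R, app(R, R)),  R = one.
Bind V := h(R, app(R, R)); no other remaining equation mentions V. Substituting into the earlier bindings gives Y1 := app(h(h(R, app(R, R)), nil), app(app(R, R), nil)), Q := app(app(h(h(R, app(R, R)), nil), app(app(R, R), nil)), h(app(R, R), e)).
Bind R := one. Substituting into the earlier bindings gives W := app(one, one), Y1 := app(h(h(one, app(one, one)), nil), app(app(one, one), nil)), Q := app(app(h(h(one, app(one, one)), nil), app(app(one, one), nil)), h(app(one, one), e)), V := h(one, app(one, one)).
MGU = { W ↦ app(one, one), Y1 ↦ app(h(h(one, app(one, one)), nil), app(app(one, one), nil)), Q ↦ app(app(h(h(one, app(one, one)), nil), app(app(one, one), nil)), h(app(one, one), e)), V ↦ h(one, app(one, one)), R ↦ one }, so Y1 ↦ app(h(h(one, app(one, one)), nil), app(app(one, one), nil)).

app(h(h(one, app(one, one)), nil), app(app(one, one), nil))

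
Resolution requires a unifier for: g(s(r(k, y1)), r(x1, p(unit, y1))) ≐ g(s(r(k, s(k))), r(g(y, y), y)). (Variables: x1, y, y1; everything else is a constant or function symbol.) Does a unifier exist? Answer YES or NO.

YES

Decompose g/2: s(r(k, y1)) ≐ s(r(k, s(k))),  r(x1, p(unit, y1)) ≐ r(g(y, y), y).
Decompose s/1: r(k, y1) ≐ r(k, s(k)).
Decompose r/2: k ≐ k,  y1 ≐ s(k).
Delete trivial equation k ≐ k.
Bind y1 := s(k); substituting into the remaining equation gives: r(x1, p(unit, s(k))) ≐ r(g(y, y), y).
Decompose r/2: x1 ≐ g(y, y),  p(unit, s(k)) ≐ y.
Bind x1 := g(y, y); no other remaining equation mentions x1.
Bind y := p(unit, s(k)). Substituting into the earlier binding gives x1 := g(p(unit, s(k)), p(unit, s(k))).
No equations remain and no clash or occurs-check failure arose, so a unifier exists.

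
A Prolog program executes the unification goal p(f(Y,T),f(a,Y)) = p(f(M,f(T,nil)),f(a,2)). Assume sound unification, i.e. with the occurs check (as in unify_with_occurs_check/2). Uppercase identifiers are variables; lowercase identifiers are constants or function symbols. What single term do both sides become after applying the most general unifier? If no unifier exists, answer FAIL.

Decompose p/2: f(Y,T) = f(M,f(T,nil)),  f(a,Y) = f(a,2).
Decompose f/2: Y = M,  T = f(T,nil).
Bind Y := M; substituting into the one remaining equation that mentions Y gives: f(a,M) = f(a,2).
Occurs check fails: T occurs in f(T,nil); the equation T = f(T,nil) has no finite solution.

FAIL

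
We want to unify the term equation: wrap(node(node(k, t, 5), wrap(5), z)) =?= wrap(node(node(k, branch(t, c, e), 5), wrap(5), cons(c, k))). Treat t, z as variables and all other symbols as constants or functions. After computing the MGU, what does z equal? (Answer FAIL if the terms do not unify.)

FAIL

Decompose wrap/1: node(node(k, t, 5), wrap(5), z) =?= node(node(k, branch(t, c, e), 5), wrap(5), cons(c, k)).
Decompose node/3: node(k, t, 5) =?= node(k, branch(t, c, e), 5),  wrap(5) =?= wrap(5),  z =?= cons(c, k).
Decompose node/3: k =?= k,  t =?= branch(t, c, e),  5 =?= 5.
Delete trivial equation k =?= k.
Occurs check fails: t occurs in branch(t, c, e); the equation t =?= branch(t, c, e) has no finite solution.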